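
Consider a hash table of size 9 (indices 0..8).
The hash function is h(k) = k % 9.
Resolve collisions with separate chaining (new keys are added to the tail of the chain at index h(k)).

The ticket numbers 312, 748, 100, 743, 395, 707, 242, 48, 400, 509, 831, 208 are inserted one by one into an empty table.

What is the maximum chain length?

Insert 312: h=6, bucket 6 empty -> new chain.
Insert 748: h=1, bucket 1 empty -> new chain.
Insert 100: h=1, bucket 1 nonempty -> append to chain.
Insert 743: h=5, bucket 5 empty -> new chain.
Insert 395: h=8, bucket 8 empty -> new chain.
Insert 707: h=5, bucket 5 nonempty -> append to chain.
Insert 242: h=8, bucket 8 nonempty -> append to chain.
Insert 48: h=3, bucket 3 empty -> new chain.
Insert 400: h=4, bucket 4 empty -> new chain.
Insert 509: h=5, bucket 5 nonempty -> append to chain.
Insert 831: h=3, bucket 3 nonempty -> append to chain.
Insert 208: h=1, bucket 1 nonempty -> append to chain.
Final buckets:
0: -
1: 748 -> 100 -> 208
2: -
3: 48 -> 831
4: 400
5: 743 -> 707 -> 509
6: 312
7: -
8: 395 -> 242

3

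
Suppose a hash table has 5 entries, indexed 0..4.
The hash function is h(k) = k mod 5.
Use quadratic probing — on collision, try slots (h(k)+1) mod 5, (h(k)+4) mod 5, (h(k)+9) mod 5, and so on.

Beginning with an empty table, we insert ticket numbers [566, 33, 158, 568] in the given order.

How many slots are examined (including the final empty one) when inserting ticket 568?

Insert 566: h=1, slot 1 empty => index 1.
Insert 33: h=3, slot 3 empty => index 3.
Insert 158: h=3, slot 3 occupied => index 4.
Insert 568: h=3, slots 3,4 occupied => index 2.
Table: [_, 566, 568, 33, 158]

3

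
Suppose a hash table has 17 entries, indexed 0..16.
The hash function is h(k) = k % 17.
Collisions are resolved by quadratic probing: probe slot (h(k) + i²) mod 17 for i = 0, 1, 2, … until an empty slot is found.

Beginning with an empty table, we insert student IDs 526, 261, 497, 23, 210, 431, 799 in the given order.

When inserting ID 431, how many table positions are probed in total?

526 hashes to 16; slot 16 is free → place at 16.
261 hashes to 6; slot 6 is free → place at 6.
497 hashes to 4; slot 4 is free → place at 4.
23 hashes to 6; 6 taken → place at 7.
210 hashes to 6; 6,7 taken → place at 10.
431 hashes to 6; 6,7,10 taken → place at 15.
799 hashes to 0; slot 0 is free → place at 0.
Table: [799, —, —, —, 497, —, 261, 23, —, —, 210, —, —, —, —, 431, 526]

4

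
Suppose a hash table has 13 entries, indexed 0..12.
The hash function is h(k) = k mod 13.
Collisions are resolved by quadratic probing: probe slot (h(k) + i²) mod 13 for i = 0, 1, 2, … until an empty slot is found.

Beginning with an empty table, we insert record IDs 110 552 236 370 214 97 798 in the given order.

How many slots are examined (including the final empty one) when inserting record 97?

110: h=6 -> slot 6
552: h=6, probe 6,7 -> slot 7
236: h=2 -> slot 2
370: h=6, probe 6,7,10 -> slot 10
214: h=6, probe 6,7,10,2,9 -> slot 9
97: h=6, probe 6,7,10,2,9,5 -> slot 5
798: h=5, probe 5,6,9,1 -> slot 1
Table: [—, 798, 236, —, —, 97, 110, 552, —, 214, 370, —, —]

6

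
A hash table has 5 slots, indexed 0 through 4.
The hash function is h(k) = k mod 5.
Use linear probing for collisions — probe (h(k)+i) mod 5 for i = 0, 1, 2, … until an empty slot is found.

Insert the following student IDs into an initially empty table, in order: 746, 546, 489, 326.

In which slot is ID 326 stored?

3

746: h=1 -> slot 1
546: h=1, probe 1,2 -> slot 2
489: h=4 -> slot 4
326: h=1, probe 1,2,3 -> slot 3
Table: [-, 746, 546, 326, 489]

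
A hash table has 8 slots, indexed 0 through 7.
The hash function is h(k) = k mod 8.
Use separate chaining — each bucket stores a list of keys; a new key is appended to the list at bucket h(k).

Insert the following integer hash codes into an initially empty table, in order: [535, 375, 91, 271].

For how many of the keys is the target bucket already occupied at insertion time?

2

Insert 535: h=7, bucket 7 empty → new chain.
Insert 375: h=7, bucket 7 nonempty → append to chain.
Insert 91: h=3, bucket 3 empty → new chain.
Insert 271: h=7, bucket 7 nonempty → append to chain.
Final buckets:
0: _
1: _
2: _
3: 91
4: _
5: _
6: _
7: 535 -> 375 -> 271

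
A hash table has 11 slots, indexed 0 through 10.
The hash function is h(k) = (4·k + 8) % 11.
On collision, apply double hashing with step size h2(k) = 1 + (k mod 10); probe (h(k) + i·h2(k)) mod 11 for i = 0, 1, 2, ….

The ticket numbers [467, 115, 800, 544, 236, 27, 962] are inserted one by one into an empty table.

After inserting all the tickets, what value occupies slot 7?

467: h=6 => slot 6
115: h=6, h2=6, probe 6,1 => slot 1
800: h=7 => slot 7
544: h=6, h2=5, probe 6,0 => slot 0
236: h=6, h2=7, probe 6,2 => slot 2
27: h=6, h2=8, probe 6,3 => slot 3
962: h=6, h2=3, probe 6,9 => slot 9
Table: [544, 115, 236, 27, —, —, 467, 800, —, 962, —]

800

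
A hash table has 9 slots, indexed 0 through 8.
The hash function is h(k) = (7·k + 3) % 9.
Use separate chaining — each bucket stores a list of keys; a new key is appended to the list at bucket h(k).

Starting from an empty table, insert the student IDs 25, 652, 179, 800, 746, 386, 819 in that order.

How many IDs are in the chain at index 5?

4

25 -> bucket 7
652 -> bucket 4
179 -> bucket 5
800 -> bucket 5 (collision)
746 -> bucket 5 (collision)
386 -> bucket 5 (collision)
819 -> bucket 3
Final buckets:
0: _
1: _
2: _
3: 819
4: 652
5: 179 -> 800 -> 746 -> 386
6: _
7: 25
8: _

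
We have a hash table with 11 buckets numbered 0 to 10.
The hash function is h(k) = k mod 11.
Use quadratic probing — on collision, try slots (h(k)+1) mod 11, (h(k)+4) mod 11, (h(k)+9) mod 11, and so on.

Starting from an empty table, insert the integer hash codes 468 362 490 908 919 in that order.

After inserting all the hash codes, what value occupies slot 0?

468 hashes to 6; slot 6 is free → place at 6.
362 hashes to 10; slot 10 is free → place at 10.
490 hashes to 6; 6 taken → place at 7.
908 hashes to 6; 6,7,10 taken → place at 4.
919 hashes to 6; 6,7,10,4 taken → place at 0.
Table: [919, ., ., ., 908, ., 468, 490, ., ., 362]

919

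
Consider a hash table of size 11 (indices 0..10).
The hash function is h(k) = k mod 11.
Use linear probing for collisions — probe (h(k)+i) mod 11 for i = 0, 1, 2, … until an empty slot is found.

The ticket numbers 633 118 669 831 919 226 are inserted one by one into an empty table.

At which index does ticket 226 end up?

0

Insert 633: h=6, slot 6 empty => index 6.
Insert 118: h=8, slot 8 empty => index 8.
Insert 669: h=9, slot 9 empty => index 9.
Insert 831: h=6, slot 6 occupied => index 7.
Insert 919: h=6, slots 6,7,8,9 occupied => index 10.
Insert 226: h=6, slots 6,7,8,9,10 occupied => index 0.
Table: [226, ., ., ., ., ., 633, 831, 118, 669, 919]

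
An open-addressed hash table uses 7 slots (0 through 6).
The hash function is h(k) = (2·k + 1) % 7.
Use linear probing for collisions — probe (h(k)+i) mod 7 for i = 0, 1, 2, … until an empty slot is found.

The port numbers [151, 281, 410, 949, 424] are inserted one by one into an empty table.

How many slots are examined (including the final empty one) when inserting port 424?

5

Insert 151: h=2, slot 2 empty => index 2.
Insert 281: h=3, slot 3 empty => index 3.
Insert 410: h=2, slots 2,3 occupied => index 4.
Insert 949: h=2, slots 2,3,4 occupied => index 5.
Insert 424: h=2, slots 2,3,4,5 occupied => index 6.
Table: [—, —, 151, 281, 410, 949, 424]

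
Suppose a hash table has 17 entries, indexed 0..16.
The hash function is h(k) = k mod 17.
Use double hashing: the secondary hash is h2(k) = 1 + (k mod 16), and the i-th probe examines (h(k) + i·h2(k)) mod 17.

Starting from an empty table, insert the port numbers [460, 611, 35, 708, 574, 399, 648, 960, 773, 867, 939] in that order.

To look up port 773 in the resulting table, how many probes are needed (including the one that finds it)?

Insert 460: h=1, slot 1 empty → index 1.
Insert 611: h=16, slot 16 empty → index 16.
Insert 35: h=1, h2=4, slot 1 occupied → index 5.
Insert 708: h=11, slot 11 empty → index 11.
Insert 574: h=13, slot 13 empty → index 13.
Insert 399: h=8, slot 8 empty → index 8.
Insert 648: h=2, slot 2 empty → index 2.
Insert 960: h=8, h2=1, slot 8 occupied → index 9.
Insert 773: h=8, h2=6, slot 8 occupied → index 14.
Insert 867: h=0, slot 0 empty → index 0.
Insert 939: h=4, slot 4 empty → index 4.
Table: [867, 460, 648, ., 939, 35, ., ., 399, 960, ., 708, ., 574, 773, ., 611]
Lookup 773: h=8, h2=6, probe 8,14 → found at 14.

2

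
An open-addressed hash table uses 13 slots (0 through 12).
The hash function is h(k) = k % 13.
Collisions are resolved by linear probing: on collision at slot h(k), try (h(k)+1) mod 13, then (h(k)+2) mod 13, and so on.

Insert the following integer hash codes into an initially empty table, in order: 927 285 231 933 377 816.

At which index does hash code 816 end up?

Insert 927: h=4, slot 4 empty → index 4.
Insert 285: h=12, slot 12 empty → index 12.
Insert 231: h=10, slot 10 empty → index 10.
Insert 933: h=10, slot 10 occupied → index 11.
Insert 377: h=0, slot 0 empty → index 0.
Insert 816: h=10, slots 10,11,12,0 occupied → index 1.
Table: [377, 816, ∅, ∅, 927, ∅, ∅, ∅, ∅, ∅, 231, 933, 285]

1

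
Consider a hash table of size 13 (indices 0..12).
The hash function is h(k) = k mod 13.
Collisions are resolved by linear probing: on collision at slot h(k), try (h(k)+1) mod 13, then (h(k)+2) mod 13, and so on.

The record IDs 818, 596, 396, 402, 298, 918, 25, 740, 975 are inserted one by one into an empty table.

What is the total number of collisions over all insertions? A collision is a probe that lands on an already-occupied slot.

818 hashes to 12; slot 12 is free => place at 12.
596 hashes to 11; slot 11 is free => place at 11.
396 hashes to 6; slot 6 is free => place at 6.
402 hashes to 12; 12 taken => place at 0.
298 hashes to 12; 12,0 taken => place at 1.
918 hashes to 8; slot 8 is free => place at 8.
25 hashes to 12; 12,0,1 taken => place at 2.
740 hashes to 12; 12,0,1,2 taken => place at 3.
975 hashes to 0; 0,1,2,3 taken => place at 4.
Table: [402, 298, 25, 740, 975, -, 396, -, 918, -, -, 596, 818]

14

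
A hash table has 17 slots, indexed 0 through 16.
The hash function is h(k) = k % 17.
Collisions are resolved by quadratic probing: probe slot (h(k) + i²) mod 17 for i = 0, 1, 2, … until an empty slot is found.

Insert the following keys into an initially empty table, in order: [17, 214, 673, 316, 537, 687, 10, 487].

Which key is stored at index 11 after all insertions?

673

Insert 17: h=0, slot 0 empty → index 0.
Insert 214: h=10, slot 10 empty → index 10.
Insert 673: h=10, slot 10 occupied → index 11.
Insert 316: h=10, slots 10,11 occupied → index 14.
Insert 537: h=10, slots 10,11,14 occupied → index 2.
Insert 687: h=7, slot 7 empty → index 7.
Insert 10: h=10, slots 10,11,14,2 occupied → index 9.
Insert 487: h=11, slot 11 occupied → index 12.
Table: [17, _, 537, _, _, _, _, 687, _, 10, 214, 673, 487, _, 316, _, _]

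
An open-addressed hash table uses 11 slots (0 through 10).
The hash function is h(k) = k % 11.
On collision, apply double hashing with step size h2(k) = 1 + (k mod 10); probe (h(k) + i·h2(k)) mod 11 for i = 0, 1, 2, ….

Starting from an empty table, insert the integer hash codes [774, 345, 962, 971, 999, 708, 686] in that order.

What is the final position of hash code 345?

10

Insert 774: h=4, slot 4 empty -> index 4.
Insert 345: h=4, h2=6, slot 4 occupied -> index 10.
Insert 962: h=5, slot 5 empty -> index 5.
Insert 971: h=3, slot 3 empty -> index 3.
Insert 999: h=9, slot 9 empty -> index 9.
Insert 708: h=4, h2=9, slot 4 occupied -> index 2.
Insert 686: h=4, h2=7, slot 4 occupied -> index 0.
Table: [686, _, 708, 971, 774, 962, _, _, _, 999, 345]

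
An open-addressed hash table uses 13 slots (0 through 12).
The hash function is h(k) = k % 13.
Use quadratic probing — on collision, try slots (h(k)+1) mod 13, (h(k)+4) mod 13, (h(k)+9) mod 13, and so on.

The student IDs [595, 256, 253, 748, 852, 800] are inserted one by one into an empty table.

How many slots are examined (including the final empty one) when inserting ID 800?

3

Insert 595: h=10, slot 10 empty -> index 10.
Insert 256: h=9, slot 9 empty -> index 9.
Insert 253: h=6, slot 6 empty -> index 6.
Insert 748: h=7, slot 7 empty -> index 7.
Insert 852: h=7, slot 7 occupied -> index 8.
Insert 800: h=7, slots 7,8 occupied -> index 11.
Table: [—, —, —, —, —, —, 253, 748, 852, 256, 595, 800, —]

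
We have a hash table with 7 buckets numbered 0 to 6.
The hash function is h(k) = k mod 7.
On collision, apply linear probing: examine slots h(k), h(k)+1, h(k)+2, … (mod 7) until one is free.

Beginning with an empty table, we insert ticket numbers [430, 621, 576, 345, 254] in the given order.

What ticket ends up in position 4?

345

430 hashes to 3; slot 3 is free -> place at 3.
621 hashes to 5; slot 5 is free -> place at 5.
576 hashes to 2; slot 2 is free -> place at 2.
345 hashes to 2; 2,3 taken -> place at 4.
254 hashes to 2; 2,3,4,5 taken -> place at 6.
Table: [-, -, 576, 430, 345, 621, 254]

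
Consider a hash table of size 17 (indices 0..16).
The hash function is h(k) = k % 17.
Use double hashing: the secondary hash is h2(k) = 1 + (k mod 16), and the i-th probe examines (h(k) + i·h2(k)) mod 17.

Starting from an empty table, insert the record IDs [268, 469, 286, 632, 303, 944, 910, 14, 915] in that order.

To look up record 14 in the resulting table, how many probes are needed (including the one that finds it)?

4

Insert 268: h=13, slot 13 empty -> index 13.
Insert 469: h=10, slot 10 empty -> index 10.
Insert 286: h=14, slot 14 empty -> index 14.
Insert 632: h=3, slot 3 empty -> index 3.
Insert 303: h=14, h2=16, slots 14,13 occupied -> index 12.
Insert 944: h=9, slot 9 empty -> index 9.
Insert 910: h=9, h2=15, slot 9 occupied -> index 7.
Insert 14: h=14, h2=15, slots 14,12,10 occupied -> index 8.
Insert 915: h=14, h2=4, slot 14 occupied -> index 1.
Table: [-, 915, -, 632, -, -, -, 910, 14, 944, 469, -, 303, 268, 286, -, -]
Lookup 14: h=14, h2=15, probe 14,12,10,8 → found at 8.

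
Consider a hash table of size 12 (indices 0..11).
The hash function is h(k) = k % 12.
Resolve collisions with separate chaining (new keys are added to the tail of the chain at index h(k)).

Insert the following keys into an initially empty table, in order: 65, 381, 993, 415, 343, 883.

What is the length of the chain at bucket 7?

Insert 65: h=5, bucket 5 empty -> new chain.
Insert 381: h=9, bucket 9 empty -> new chain.
Insert 993: h=9, bucket 9 nonempty -> append to chain.
Insert 415: h=7, bucket 7 empty -> new chain.
Insert 343: h=7, bucket 7 nonempty -> append to chain.
Insert 883: h=7, bucket 7 nonempty -> append to chain.
Final buckets:
0: —
1: —
2: —
3: —
4: —
5: 65
6: —
7: 415 -> 343 -> 883
8: —
9: 381 -> 993
10: —
11: —

3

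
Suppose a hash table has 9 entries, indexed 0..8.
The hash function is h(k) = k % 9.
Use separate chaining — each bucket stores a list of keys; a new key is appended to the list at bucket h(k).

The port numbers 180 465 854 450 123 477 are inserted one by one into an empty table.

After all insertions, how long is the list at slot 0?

3

Insert 180: h=0, bucket 0 empty -> new chain.
Insert 465: h=6, bucket 6 empty -> new chain.
Insert 854: h=8, bucket 8 empty -> new chain.
Insert 450: h=0, bucket 0 nonempty -> append to chain.
Insert 123: h=6, bucket 6 nonempty -> append to chain.
Insert 477: h=0, bucket 0 nonempty -> append to chain.
Final buckets:
0: 180 -> 450 -> 477
1: ∅
2: ∅
3: ∅
4: ∅
5: ∅
6: 465 -> 123
7: ∅
8: 854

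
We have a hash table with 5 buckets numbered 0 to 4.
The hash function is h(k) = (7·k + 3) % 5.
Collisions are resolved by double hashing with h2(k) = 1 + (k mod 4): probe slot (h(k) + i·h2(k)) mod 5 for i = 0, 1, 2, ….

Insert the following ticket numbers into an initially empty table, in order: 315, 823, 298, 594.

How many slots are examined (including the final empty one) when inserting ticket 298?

315: h=3 → slot 3
823: h=4 → slot 4
298: h=4, h2=3, probe 4,2 → slot 2
594: h=1 → slot 1
Table: [., 594, 298, 315, 823]

2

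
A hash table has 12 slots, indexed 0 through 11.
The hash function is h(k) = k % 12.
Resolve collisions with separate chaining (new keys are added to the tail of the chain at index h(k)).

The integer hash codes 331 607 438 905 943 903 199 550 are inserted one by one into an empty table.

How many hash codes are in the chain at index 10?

331 -> bucket 7
607 -> bucket 7 (collision)
438 -> bucket 6
905 -> bucket 5
943 -> bucket 7 (collision)
903 -> bucket 3
199 -> bucket 7 (collision)
550 -> bucket 10
Final buckets:
0: ∅
1: ∅
2: ∅
3: 903
4: ∅
5: 905
6: 438
7: 331 -> 607 -> 943 -> 199
8: ∅
9: ∅
10: 550
11: ∅

1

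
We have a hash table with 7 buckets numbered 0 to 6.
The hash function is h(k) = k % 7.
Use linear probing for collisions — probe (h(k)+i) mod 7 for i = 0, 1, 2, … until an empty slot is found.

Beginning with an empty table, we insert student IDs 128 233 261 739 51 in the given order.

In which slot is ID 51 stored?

128 hashes to 2; slot 2 is free -> place at 2.
233 hashes to 2; 2 taken -> place at 3.
261 hashes to 2; 2,3 taken -> place at 4.
739 hashes to 4; 4 taken -> place at 5.
51 hashes to 2; 2,3,4,5 taken -> place at 6.
Table: [-, -, 128, 233, 261, 739, 51]

6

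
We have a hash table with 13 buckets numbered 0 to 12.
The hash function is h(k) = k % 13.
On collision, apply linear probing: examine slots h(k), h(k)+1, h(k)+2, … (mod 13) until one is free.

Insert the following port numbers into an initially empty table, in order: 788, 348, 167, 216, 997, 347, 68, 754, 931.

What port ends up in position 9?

788 hashes to 8; slot 8 is free => place at 8.
348 hashes to 10; slot 10 is free => place at 10.
167 hashes to 11; slot 11 is free => place at 11.
216 hashes to 8; 8 taken => place at 9.
997 hashes to 9; 9,10,11 taken => place at 12.
347 hashes to 9; 9,10,11,12 taken => place at 0.
68 hashes to 3; slot 3 is free => place at 3.
754 hashes to 0; 0 taken => place at 1.
931 hashes to 8; 8,9,10,11,12,0,1 taken => place at 2.
Table: [347, 754, 931, 68, —, —, —, —, 788, 216, 348, 167, 997]

216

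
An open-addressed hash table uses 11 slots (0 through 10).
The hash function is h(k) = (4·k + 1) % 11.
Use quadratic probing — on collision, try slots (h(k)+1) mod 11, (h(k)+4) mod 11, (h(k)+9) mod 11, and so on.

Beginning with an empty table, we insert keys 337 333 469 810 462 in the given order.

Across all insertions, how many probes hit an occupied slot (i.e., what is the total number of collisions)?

337: h=7 -> slot 7
333: h=2 -> slot 2
469: h=7, probe 7,8 -> slot 8
810: h=7, probe 7,8,0 -> slot 0
462: h=1 -> slot 1
Table: [810, 462, 333, _, _, _, _, 337, 469, _, _]

3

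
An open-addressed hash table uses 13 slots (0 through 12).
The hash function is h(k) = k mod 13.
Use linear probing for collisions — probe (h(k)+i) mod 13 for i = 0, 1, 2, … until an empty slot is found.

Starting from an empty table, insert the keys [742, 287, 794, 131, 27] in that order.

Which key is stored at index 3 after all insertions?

794

Insert 742: h=1, slot 1 empty -> index 1.
Insert 287: h=1, slot 1 occupied -> index 2.
Insert 794: h=1, slots 1,2 occupied -> index 3.
Insert 131: h=1, slots 1,2,3 occupied -> index 4.
Insert 27: h=1, slots 1,2,3,4 occupied -> index 5.
Table: [∅, 742, 287, 794, 131, 27, ∅, ∅, ∅, ∅, ∅, ∅, ∅]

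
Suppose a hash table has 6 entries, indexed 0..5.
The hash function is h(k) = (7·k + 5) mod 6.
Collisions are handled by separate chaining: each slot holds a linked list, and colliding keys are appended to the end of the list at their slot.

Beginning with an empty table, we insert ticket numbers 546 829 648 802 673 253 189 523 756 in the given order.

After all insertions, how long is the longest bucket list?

546 → bucket 5
829 → bucket 0
648 → bucket 5 (collision)
802 → bucket 3
673 → bucket 0 (collision)
253 → bucket 0 (collision)
189 → bucket 2
523 → bucket 0 (collision)
756 → bucket 5 (collision)
Final buckets:
0: 829 -> 673 -> 253 -> 523
1: _
2: 189
3: 802
4: _
5: 546 -> 648 -> 756

4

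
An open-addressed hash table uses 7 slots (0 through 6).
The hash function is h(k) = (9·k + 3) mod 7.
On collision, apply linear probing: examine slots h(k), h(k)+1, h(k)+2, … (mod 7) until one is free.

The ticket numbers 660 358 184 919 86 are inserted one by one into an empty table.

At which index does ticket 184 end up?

1

660 hashes to 0; slot 0 is free → place at 0.
358 hashes to 5; slot 5 is free → place at 5.
184 hashes to 0; 0 taken → place at 1.
919 hashes to 0; 0,1 taken → place at 2.
86 hashes to 0; 0,1,2 taken → place at 3.
Table: [660, 184, 919, 86, —, 358, —]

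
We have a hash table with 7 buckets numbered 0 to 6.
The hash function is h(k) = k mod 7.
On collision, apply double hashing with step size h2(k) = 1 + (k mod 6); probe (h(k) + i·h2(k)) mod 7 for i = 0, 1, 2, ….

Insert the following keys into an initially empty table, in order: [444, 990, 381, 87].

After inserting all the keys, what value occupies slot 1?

444 hashes to 3; slot 3 is free => place at 3.
990 hashes to 3, h2=1; 3 taken => place at 4.
381 hashes to 3, h2=4; 3 taken => place at 0.
87 hashes to 3, h2=4; 3,0,4 taken => place at 1.
Table: [381, 87, -, 444, 990, -, -]

87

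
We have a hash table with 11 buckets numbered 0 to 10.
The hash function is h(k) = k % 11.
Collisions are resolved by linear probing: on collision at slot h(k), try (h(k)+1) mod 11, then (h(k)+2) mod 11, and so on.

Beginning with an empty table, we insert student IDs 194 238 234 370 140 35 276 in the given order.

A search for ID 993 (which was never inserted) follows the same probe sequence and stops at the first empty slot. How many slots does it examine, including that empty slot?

194 hashes to 7; slot 7 is free => place at 7.
238 hashes to 7; 7 taken => place at 8.
234 hashes to 3; slot 3 is free => place at 3.
370 hashes to 7; 7,8 taken => place at 9.
140 hashes to 8; 8,9 taken => place at 10.
35 hashes to 2; slot 2 is free => place at 2.
276 hashes to 1; slot 1 is free => place at 1.
Table: [_, 276, 35, 234, _, _, _, 194, 238, 370, 140]
Lookup 993: h=3, probe 3,4 → slot 4 empty, not found.

2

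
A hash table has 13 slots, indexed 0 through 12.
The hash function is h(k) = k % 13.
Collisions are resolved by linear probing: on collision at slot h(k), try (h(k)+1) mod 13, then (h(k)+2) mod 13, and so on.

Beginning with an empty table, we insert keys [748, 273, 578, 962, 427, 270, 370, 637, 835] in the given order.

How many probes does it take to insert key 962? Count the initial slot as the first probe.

748 hashes to 7; slot 7 is free → place at 7.
273 hashes to 0; slot 0 is free → place at 0.
578 hashes to 6; slot 6 is free → place at 6.
962 hashes to 0; 0 taken → place at 1.
427 hashes to 11; slot 11 is free → place at 11.
270 hashes to 10; slot 10 is free → place at 10.
370 hashes to 6; 6,7 taken → place at 8.
637 hashes to 0; 0,1 taken → place at 2.
835 hashes to 3; slot 3 is free → place at 3.
Table: [273, 962, 637, 835, ∅, ∅, 578, 748, 370, ∅, 270, 427, ∅]

2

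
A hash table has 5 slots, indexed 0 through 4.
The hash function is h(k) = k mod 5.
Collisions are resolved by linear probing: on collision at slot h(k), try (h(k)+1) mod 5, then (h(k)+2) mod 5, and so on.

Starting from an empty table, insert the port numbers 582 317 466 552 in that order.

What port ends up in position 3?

317

Insert 582: h=2, slot 2 empty -> index 2.
Insert 317: h=2, slot 2 occupied -> index 3.
Insert 466: h=1, slot 1 empty -> index 1.
Insert 552: h=2, slots 2,3 occupied -> index 4.
Table: [_, 466, 582, 317, 552]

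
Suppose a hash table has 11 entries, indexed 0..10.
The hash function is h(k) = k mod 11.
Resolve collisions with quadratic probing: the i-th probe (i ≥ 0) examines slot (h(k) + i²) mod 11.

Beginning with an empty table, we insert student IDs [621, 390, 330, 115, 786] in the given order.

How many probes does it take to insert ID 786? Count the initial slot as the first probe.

4

621 hashes to 5; slot 5 is free => place at 5.
390 hashes to 5; 5 taken => place at 6.
330 hashes to 0; slot 0 is free => place at 0.
115 hashes to 5; 5,6 taken => place at 9.
786 hashes to 5; 5,6,9 taken => place at 3.
Table: [330, —, —, 786, —, 621, 390, —, —, 115, —]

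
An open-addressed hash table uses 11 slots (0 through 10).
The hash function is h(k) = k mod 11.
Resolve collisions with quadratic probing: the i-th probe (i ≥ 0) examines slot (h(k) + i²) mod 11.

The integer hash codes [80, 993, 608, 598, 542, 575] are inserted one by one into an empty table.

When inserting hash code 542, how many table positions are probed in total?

80 hashes to 3; slot 3 is free -> place at 3.
993 hashes to 3; 3 taken -> place at 4.
608 hashes to 3; 3,4 taken -> place at 7.
598 hashes to 4; 4 taken -> place at 5.
542 hashes to 3; 3,4,7 taken -> place at 1.
575 hashes to 3; 3,4,7,1 taken -> place at 8.
Table: [_, 542, _, 80, 993, 598, _, 608, 575, _, _]

4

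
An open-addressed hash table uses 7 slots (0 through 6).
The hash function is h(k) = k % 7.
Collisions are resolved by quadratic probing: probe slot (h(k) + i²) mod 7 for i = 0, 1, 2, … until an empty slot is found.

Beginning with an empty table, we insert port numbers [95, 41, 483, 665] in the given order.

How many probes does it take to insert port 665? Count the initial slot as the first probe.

Insert 95: h=4, slot 4 empty => index 4.
Insert 41: h=6, slot 6 empty => index 6.
Insert 483: h=0, slot 0 empty => index 0.
Insert 665: h=0, slot 0 occupied => index 1.
Table: [483, 665, ∅, ∅, 95, ∅, 41]

2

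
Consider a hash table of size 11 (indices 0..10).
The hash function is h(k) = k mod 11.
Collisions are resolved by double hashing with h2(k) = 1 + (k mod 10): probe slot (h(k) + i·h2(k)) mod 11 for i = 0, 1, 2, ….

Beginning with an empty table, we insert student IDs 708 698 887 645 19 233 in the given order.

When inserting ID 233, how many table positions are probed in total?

2

708 hashes to 4; slot 4 is free → place at 4.
698 hashes to 5; slot 5 is free → place at 5.
887 hashes to 7; slot 7 is free → place at 7.
645 hashes to 7, h2=6; 7 taken → place at 2.
19 hashes to 8; slot 8 is free → place at 8.
233 hashes to 2, h2=4; 2 taken → place at 6.
Table: [_, _, 645, _, 708, 698, 233, 887, 19, _, _]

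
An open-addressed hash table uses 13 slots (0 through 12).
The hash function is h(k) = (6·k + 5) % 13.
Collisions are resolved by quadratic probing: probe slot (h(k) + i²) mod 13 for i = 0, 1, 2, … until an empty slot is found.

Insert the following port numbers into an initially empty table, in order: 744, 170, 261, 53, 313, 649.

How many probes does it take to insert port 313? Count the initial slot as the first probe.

4

Insert 744: h=10, slot 10 empty -> index 10.
Insert 170: h=11, slot 11 empty -> index 11.
Insert 261: h=11, slot 11 occupied -> index 12.
Insert 53: h=11, slots 11,12 occupied -> index 2.
Insert 313: h=11, slots 11,12,2 occupied -> index 7.
Insert 649: h=12, slot 12 occupied -> index 0.
Table: [649, -, 53, -, -, -, -, 313, -, -, 744, 170, 261]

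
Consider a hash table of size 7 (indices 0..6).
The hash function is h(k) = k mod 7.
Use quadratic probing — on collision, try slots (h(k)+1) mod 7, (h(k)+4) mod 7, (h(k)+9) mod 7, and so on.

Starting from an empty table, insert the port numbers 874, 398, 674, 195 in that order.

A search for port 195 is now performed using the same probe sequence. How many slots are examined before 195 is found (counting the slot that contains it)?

3

874: h=6 -> slot 6
398: h=6, probe 6,0 -> slot 0
674: h=2 -> slot 2
195: h=6, probe 6,0,3 -> slot 3
Table: [398, -, 674, 195, -, -, 874]
Lookup 195: h=6, probe 6,0,3 → found at 3.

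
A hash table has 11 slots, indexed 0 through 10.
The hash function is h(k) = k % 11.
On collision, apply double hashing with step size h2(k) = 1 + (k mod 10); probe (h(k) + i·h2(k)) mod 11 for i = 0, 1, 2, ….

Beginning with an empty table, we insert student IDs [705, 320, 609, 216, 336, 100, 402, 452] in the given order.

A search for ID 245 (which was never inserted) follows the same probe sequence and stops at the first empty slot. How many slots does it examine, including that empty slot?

5

Insert 705: h=1, slot 1 empty → index 1.
Insert 320: h=1, h2=1, slot 1 occupied → index 2.
Insert 609: h=4, slot 4 empty → index 4.
Insert 216: h=7, slot 7 empty → index 7.
Insert 336: h=6, slot 6 empty → index 6.
Insert 100: h=1, h2=1, slots 1,2 occupied → index 3.
Insert 402: h=6, h2=3, slot 6 occupied → index 9.
Insert 452: h=1, h2=3, slots 1,4,7 occupied → index 10.
Table: [_, 705, 320, 100, 609, _, 336, 216, _, 402, 452]
Lookup 245: h=3, h2=6, probe 3,9,4,10,5 → slot 5 empty, not found.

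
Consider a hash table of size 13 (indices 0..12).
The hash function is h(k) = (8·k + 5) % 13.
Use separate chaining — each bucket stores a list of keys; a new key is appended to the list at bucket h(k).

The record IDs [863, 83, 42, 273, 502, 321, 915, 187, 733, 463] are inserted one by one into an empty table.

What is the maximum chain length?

863 → bucket 6
83 → bucket 6 (collision)
42 → bucket 3
273 → bucket 5
502 → bucket 4
321 → bucket 12
915 → bucket 6 (collision)
187 → bucket 6 (collision)
733 → bucket 6 (collision)
463 → bucket 4 (collision)
Final buckets:
0: .
1: .
2: .
3: 42
4: 502 -> 463
5: 273
6: 863 -> 83 -> 915 -> 187 -> 733
7: .
8: .
9: .
10: .
11: .
12: 321

5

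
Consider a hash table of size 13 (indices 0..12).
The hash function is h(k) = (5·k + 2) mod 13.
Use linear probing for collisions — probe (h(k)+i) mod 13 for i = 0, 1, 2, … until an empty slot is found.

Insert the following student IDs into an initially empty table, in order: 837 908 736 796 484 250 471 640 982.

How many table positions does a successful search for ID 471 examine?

5

837: h=1 -> slot 1
908: h=5 -> slot 5
736: h=3 -> slot 3
796: h=4 -> slot 4
484: h=4, probe 4,5,6 -> slot 6
250: h=4, probe 4,5,6,7 -> slot 7
471: h=4, probe 4,5,6,7,8 -> slot 8
640: h=4, probe 4,5,6,7,8,9 -> slot 9
982: h=11 -> slot 11
Table: [-, 837, -, 736, 796, 908, 484, 250, 471, 640, -, 982, -]
Lookup 471: h=4, probe 4,5,6,7,8 → found at 8.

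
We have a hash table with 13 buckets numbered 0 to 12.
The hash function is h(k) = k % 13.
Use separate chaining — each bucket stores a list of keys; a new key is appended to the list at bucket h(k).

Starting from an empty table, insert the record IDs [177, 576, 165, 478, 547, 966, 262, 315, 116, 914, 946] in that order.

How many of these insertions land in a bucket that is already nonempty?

3

Insert 177: h=8, bucket 8 empty → new chain.
Insert 576: h=4, bucket 4 empty → new chain.
Insert 165: h=9, bucket 9 empty → new chain.
Insert 478: h=10, bucket 10 empty → new chain.
Insert 547: h=1, bucket 1 empty → new chain.
Insert 966: h=4, bucket 4 nonempty → append to chain.
Insert 262: h=2, bucket 2 empty → new chain.
Insert 315: h=3, bucket 3 empty → new chain.
Insert 116: h=12, bucket 12 empty → new chain.
Insert 914: h=4, bucket 4 nonempty → append to chain.
Insert 946: h=10, bucket 10 nonempty → append to chain.
Final buckets:
0: —
1: 547
2: 262
3: 315
4: 576 -> 966 -> 914
5: —
6: —
7: —
8: 177
9: 165
10: 478 -> 946
11: —
12: 116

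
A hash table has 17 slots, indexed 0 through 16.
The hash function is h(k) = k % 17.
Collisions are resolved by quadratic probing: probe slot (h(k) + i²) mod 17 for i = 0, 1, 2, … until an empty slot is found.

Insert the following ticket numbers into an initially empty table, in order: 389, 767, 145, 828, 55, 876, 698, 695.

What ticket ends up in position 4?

389: h=15 => slot 15
767: h=2 => slot 2
145: h=9 => slot 9
828: h=12 => slot 12
55: h=4 => slot 4
876: h=9, probe 9,10 => slot 10
698: h=1 => slot 1
695: h=15, probe 15,16 => slot 16
Table: [-, 698, 767, -, 55, -, -, -, -, 145, 876, -, 828, -, -, 389, 695]

55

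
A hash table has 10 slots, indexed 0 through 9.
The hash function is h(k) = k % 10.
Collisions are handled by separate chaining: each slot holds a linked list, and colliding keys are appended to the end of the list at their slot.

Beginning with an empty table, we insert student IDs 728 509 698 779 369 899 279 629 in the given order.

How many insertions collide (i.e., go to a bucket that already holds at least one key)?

Insert 728: h=8, bucket 8 empty → new chain.
Insert 509: h=9, bucket 9 empty → new chain.
Insert 698: h=8, bucket 8 nonempty → append to chain.
Insert 779: h=9, bucket 9 nonempty → append to chain.
Insert 369: h=9, bucket 9 nonempty → append to chain.
Insert 899: h=9, bucket 9 nonempty → append to chain.
Insert 279: h=9, bucket 9 nonempty → append to chain.
Insert 629: h=9, bucket 9 nonempty → append to chain.
Final buckets:
0: .
1: .
2: .
3: .
4: .
5: .
6: .
7: .
8: 728 -> 698
9: 509 -> 779 -> 369 -> 899 -> 279 -> 629

6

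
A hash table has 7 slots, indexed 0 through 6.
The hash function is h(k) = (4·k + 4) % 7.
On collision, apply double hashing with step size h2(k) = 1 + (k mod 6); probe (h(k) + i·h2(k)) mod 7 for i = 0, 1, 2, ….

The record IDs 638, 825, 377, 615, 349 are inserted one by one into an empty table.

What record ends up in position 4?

615

638: h=1 => slot 1
825: h=0 => slot 0
377: h=0, h2=6, probe 0,6 => slot 6
615: h=0, h2=4, probe 0,4 => slot 4
349: h=0, h2=2, probe 0,2 => slot 2
Table: [825, 638, 349, ., 615, ., 377]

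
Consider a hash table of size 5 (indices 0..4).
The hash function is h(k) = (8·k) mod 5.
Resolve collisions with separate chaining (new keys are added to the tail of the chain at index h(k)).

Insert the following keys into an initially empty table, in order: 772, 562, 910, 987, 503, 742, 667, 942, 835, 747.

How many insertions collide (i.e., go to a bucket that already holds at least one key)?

Insert 772: h=1, bucket 1 empty -> new chain.
Insert 562: h=1, bucket 1 nonempty -> append to chain.
Insert 910: h=0, bucket 0 empty -> new chain.
Insert 987: h=1, bucket 1 nonempty -> append to chain.
Insert 503: h=4, bucket 4 empty -> new chain.
Insert 742: h=1, bucket 1 nonempty -> append to chain.
Insert 667: h=1, bucket 1 nonempty -> append to chain.
Insert 942: h=1, bucket 1 nonempty -> append to chain.
Insert 835: h=0, bucket 0 nonempty -> append to chain.
Insert 747: h=1, bucket 1 nonempty -> append to chain.
Final buckets:
0: 910 -> 835
1: 772 -> 562 -> 987 -> 742 -> 667 -> 942 -> 747
2: ∅
3: ∅
4: 503

7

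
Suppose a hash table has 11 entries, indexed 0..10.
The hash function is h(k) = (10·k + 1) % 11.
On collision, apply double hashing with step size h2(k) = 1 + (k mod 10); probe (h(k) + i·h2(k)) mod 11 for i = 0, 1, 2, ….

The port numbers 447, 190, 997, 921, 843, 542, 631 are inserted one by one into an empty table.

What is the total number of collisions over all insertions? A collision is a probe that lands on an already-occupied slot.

447 hashes to 5; slot 5 is free -> place at 5.
190 hashes to 9; slot 9 is free -> place at 9.
997 hashes to 5, h2=8; 5 taken -> place at 2.
921 hashes to 4; slot 4 is free -> place at 4.
843 hashes to 5, h2=4; 5,9,2 taken -> place at 6.
542 hashes to 9, h2=3; 9 taken -> place at 1.
631 hashes to 8; slot 8 is free -> place at 8.
Table: [., 542, 997, ., 921, 447, 843, ., 631, 190, .]

5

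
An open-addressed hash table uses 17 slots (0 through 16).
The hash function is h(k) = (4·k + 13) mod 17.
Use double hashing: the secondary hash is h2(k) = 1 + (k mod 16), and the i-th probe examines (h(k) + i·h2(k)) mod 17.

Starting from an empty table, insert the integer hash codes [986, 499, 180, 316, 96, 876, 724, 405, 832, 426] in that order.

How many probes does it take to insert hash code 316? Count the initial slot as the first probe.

2

Insert 986: h=13, slot 13 empty -> index 13.
Insert 499: h=3, slot 3 empty -> index 3.
Insert 180: h=2, slot 2 empty -> index 2.
Insert 316: h=2, h2=13, slot 2 occupied -> index 15.
Insert 96: h=6, slot 6 empty -> index 6.
Insert 876: h=15, h2=13, slot 15 occupied -> index 11.
Insert 724: h=2, h2=5, slot 2 occupied -> index 7.
Insert 405: h=1, slot 1 empty -> index 1.
Insert 832: h=9, slot 9 empty -> index 9.
Insert 426: h=0, slot 0 empty -> index 0.
Table: [426, 405, 180, 499, ., ., 96, 724, ., 832, ., 876, ., 986, ., 316, .]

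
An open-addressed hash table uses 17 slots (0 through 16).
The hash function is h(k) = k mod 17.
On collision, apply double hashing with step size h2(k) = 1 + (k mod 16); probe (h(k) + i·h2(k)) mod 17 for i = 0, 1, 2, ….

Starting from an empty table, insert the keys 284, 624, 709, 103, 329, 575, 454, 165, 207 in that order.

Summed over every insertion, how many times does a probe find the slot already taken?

284: h=12 → slot 12
624: h=12, h2=1, probe 12,13 → slot 13
709: h=12, h2=6, probe 12,1 → slot 1
103: h=1, h2=8, probe 1,9 → slot 9
329: h=6 → slot 6
575: h=14 → slot 14
454: h=12, h2=7, probe 12,2 → slot 2
165: h=12, h2=6, probe 12,1,7 → slot 7
207: h=3 → slot 3
Table: [-, 709, 454, 207, -, -, 329, 165, -, 103, -, -, 284, 624, 575, -, -]

6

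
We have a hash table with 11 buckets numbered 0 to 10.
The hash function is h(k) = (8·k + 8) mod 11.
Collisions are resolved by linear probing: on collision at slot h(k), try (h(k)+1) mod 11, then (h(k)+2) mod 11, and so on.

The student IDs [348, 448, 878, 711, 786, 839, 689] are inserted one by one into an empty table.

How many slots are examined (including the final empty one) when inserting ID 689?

Insert 348: h=9, slot 9 empty => index 9.
Insert 448: h=6, slot 6 empty => index 6.
Insert 878: h=3, slot 3 empty => index 3.
Insert 711: h=9, slot 9 occupied => index 10.
Insert 786: h=4, slot 4 empty => index 4.
Insert 839: h=10, slot 10 occupied => index 0.
Insert 689: h=9, slots 9,10,0 occupied => index 1.
Table: [839, 689, ., 878, 786, ., 448, ., ., 348, 711]

4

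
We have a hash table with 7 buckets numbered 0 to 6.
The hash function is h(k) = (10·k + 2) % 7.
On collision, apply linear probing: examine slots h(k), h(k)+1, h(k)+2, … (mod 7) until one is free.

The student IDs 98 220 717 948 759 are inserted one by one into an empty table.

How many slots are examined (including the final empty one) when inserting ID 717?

2

98 hashes to 2; slot 2 is free -> place at 2.
220 hashes to 4; slot 4 is free -> place at 4.
717 hashes to 4; 4 taken -> place at 5.
948 hashes to 4; 4,5 taken -> place at 6.
759 hashes to 4; 4,5,6 taken -> place at 0.
Table: [759, —, 98, —, 220, 717, 948]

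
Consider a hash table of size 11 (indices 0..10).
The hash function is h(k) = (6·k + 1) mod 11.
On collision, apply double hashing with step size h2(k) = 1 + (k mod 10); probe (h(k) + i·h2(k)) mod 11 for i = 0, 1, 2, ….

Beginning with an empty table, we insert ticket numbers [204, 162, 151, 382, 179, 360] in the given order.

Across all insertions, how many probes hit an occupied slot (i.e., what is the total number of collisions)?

204: h=4 => slot 4
162: h=5 => slot 5
151: h=5, h2=2, probe 5,7 => slot 7
382: h=5, h2=3, probe 5,8 => slot 8
179: h=8, h2=10, probe 8,7,6 => slot 6
360: h=5, h2=1, probe 5,6,7,8,9 => slot 9
Table: [-, -, -, -, 204, 162, 179, 151, 382, 360, -]

8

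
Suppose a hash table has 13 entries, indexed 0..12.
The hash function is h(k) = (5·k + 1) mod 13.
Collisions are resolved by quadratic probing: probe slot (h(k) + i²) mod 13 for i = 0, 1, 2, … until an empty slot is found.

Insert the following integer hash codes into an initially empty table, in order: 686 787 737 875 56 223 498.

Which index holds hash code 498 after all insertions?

Insert 686: h=12, slot 12 empty → index 12.
Insert 787: h=10, slot 10 empty → index 10.
Insert 737: h=7, slot 7 empty → index 7.
Insert 875: h=8, slot 8 empty → index 8.
Insert 56: h=8, slot 8 occupied → index 9.
Insert 223: h=11, slot 11 empty → index 11.
Insert 498: h=8, slots 8,9,12 occupied → index 4.
Table: [-, -, -, -, 498, -, -, 737, 875, 56, 787, 223, 686]

4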